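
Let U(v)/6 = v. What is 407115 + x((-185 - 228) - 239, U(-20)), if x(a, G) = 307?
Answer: 407422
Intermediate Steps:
U(v) = 6*v
407115 + x((-185 - 228) - 239, U(-20)) = 407115 + 307 = 407422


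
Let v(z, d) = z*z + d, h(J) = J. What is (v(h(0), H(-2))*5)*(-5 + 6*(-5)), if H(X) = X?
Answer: 350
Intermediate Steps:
v(z, d) = d + z² (v(z, d) = z² + d = d + z²)
(v(h(0), H(-2))*5)*(-5 + 6*(-5)) = ((-2 + 0²)*5)*(-5 + 6*(-5)) = ((-2 + 0)*5)*(-5 - 30) = -2*5*(-35) = -10*(-35) = 350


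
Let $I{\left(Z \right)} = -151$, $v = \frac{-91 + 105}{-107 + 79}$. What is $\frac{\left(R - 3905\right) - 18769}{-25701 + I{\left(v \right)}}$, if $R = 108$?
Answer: $\frac{11283}{12926} \approx 0.87289$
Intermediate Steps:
$v = - \frac{1}{2}$ ($v = \frac{14}{-28} = 14 \left(- \frac{1}{28}\right) = - \frac{1}{2} \approx -0.5$)
$\frac{\left(R - 3905\right) - 18769}{-25701 + I{\left(v \right)}} = \frac{\left(108 - 3905\right) - 18769}{-25701 - 151} = \frac{\left(108 - 3905\right) - 18769}{-25852} = \left(-3797 - 18769\right) \left(- \frac{1}{25852}\right) = \left(-22566\right) \left(- \frac{1}{25852}\right) = \frac{11283}{12926}$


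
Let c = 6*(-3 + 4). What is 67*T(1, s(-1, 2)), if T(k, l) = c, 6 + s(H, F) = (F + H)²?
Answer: 402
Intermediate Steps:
c = 6 (c = 6*1 = 6)
s(H, F) = -6 + (F + H)²
T(k, l) = 6
67*T(1, s(-1, 2)) = 67*6 = 402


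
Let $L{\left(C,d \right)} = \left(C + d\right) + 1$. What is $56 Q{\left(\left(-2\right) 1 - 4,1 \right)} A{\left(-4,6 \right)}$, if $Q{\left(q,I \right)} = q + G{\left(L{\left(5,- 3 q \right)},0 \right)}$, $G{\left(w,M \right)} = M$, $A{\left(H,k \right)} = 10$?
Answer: $-3360$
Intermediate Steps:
$L{\left(C,d \right)} = 1 + C + d$
$Q{\left(q,I \right)} = q$ ($Q{\left(q,I \right)} = q + 0 = q$)
$56 Q{\left(\left(-2\right) 1 - 4,1 \right)} A{\left(-4,6 \right)} = 56 \left(\left(-2\right) 1 - 4\right) 10 = 56 \left(-2 - 4\right) 10 = 56 \left(-6\right) 10 = \left(-336\right) 10 = -3360$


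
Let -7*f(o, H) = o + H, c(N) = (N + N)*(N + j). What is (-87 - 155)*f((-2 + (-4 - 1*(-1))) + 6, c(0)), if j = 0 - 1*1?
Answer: 242/7 ≈ 34.571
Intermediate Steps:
j = -1 (j = 0 - 1 = -1)
c(N) = 2*N*(-1 + N) (c(N) = (N + N)*(N - 1) = (2*N)*(-1 + N) = 2*N*(-1 + N))
f(o, H) = -H/7 - o/7 (f(o, H) = -(o + H)/7 = -(H + o)/7 = -H/7 - o/7)
(-87 - 155)*f((-2 + (-4 - 1*(-1))) + 6, c(0)) = (-87 - 155)*(-2*0*(-1 + 0)/7 - ((-2 + (-4 - 1*(-1))) + 6)/7) = -242*(-2*0*(-1)/7 - ((-2 + (-4 + 1)) + 6)/7) = -242*(-⅐*0 - ((-2 - 3) + 6)/7) = -242*(0 - (-5 + 6)/7) = -242*(0 - ⅐*1) = -242*(0 - ⅐) = -242*(-⅐) = 242/7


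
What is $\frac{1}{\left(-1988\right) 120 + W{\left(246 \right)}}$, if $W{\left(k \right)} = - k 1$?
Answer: $- \frac{1}{238806} \approx -4.1875 \cdot 10^{-6}$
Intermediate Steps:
$W{\left(k \right)} = - k$
$\frac{1}{\left(-1988\right) 120 + W{\left(246 \right)}} = \frac{1}{\left(-1988\right) 120 - 246} = \frac{1}{-238560 - 246} = \frac{1}{-238806} = - \frac{1}{238806}$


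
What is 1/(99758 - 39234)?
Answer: 1/60524 ≈ 1.6522e-5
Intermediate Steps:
1/(99758 - 39234) = 1/60524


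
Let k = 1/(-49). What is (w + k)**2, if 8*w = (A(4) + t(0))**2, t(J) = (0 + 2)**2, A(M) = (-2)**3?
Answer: 9409/2401 ≈ 3.9188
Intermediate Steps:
A(M) = -8
t(J) = 4 (t(J) = 2**2 = 4)
w = 2 (w = (-8 + 4)**2/8 = (1/8)*(-4)**2 = (1/8)*16 = 2)
k = -1/49 ≈ -0.020408
(w + k)**2 = (2 - 1/49)**2 = (97/49)**2 = 9409/2401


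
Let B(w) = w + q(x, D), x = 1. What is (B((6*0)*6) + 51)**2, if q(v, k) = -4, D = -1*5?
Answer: 2209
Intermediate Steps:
D = -5
B(w) = -4 + w (B(w) = w - 4 = -4 + w)
(B((6*0)*6) + 51)**2 = ((-4 + (6*0)*6) + 51)**2 = ((-4 + 0*6) + 51)**2 = ((-4 + 0) + 51)**2 = (-4 + 51)**2 = 47**2 = 2209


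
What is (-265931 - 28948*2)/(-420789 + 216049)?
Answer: 323827/204740 ≈ 1.5816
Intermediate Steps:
(-265931 - 28948*2)/(-420789 + 216049) = (-265931 - 57896)/(-204740) = -323827*(-1/204740) = 323827/204740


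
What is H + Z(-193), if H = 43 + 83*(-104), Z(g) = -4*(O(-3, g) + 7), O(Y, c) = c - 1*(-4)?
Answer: -7861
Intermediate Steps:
O(Y, c) = 4 + c (O(Y, c) = c + 4 = 4 + c)
Z(g) = -44 - 4*g (Z(g) = -4*((4 + g) + 7) = -4*(11 + g) = -44 - 4*g)
H = -8589 (H = 43 - 8632 = -8589)
H + Z(-193) = -8589 + (-44 - 4*(-193)) = -8589 + (-44 + 772) = -8589 + 728 = -7861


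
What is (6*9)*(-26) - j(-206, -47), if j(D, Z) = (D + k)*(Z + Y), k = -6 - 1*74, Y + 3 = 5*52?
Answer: 58656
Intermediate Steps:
Y = 257 (Y = -3 + 5*52 = -3 + 260 = 257)
k = -80 (k = -6 - 74 = -80)
j(D, Z) = (-80 + D)*(257 + Z) (j(D, Z) = (D - 80)*(Z + 257) = (-80 + D)*(257 + Z))
(6*9)*(-26) - j(-206, -47) = (6*9)*(-26) - (-20560 - 80*(-47) + 257*(-206) - 206*(-47)) = 54*(-26) - (-20560 + 3760 - 52942 + 9682) = -1404 - 1*(-60060) = -1404 + 60060 = 58656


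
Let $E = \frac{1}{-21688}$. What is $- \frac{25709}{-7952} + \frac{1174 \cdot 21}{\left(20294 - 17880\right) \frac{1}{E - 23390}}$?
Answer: $- \frac{87544583542855}{366483824} \approx -2.3888 \cdot 10^{5}$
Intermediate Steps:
$E = - \frac{1}{21688} \approx -4.6108 \cdot 10^{-5}$
$- \frac{25709}{-7952} + \frac{1174 \cdot 21}{\left(20294 - 17880\right) \frac{1}{E - 23390}} = - \frac{25709}{-7952} + \frac{1174 \cdot 21}{\left(20294 - 17880\right) \frac{1}{- \frac{1}{21688} - 23390}} = \left(-25709\right) \left(- \frac{1}{7952}\right) + \frac{24654}{2414 \frac{1}{- \frac{507282321}{21688}}} = \frac{25709}{7952} + \frac{24654}{2414 \left(- \frac{21688}{507282321}\right)} = \frac{25709}{7952} + \frac{24654}{- \frac{52354832}{507282321}} = \frac{25709}{7952} + 24654 \left(- \frac{507282321}{52354832}\right) = \frac{25709}{7952} - \frac{6253269170967}{26177416} = - \frac{87544583542855}{366483824}$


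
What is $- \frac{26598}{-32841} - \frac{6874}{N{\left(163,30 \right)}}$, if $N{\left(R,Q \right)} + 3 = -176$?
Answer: $\frac{76836692}{1959513} \approx 39.212$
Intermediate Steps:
$N{\left(R,Q \right)} = -179$ ($N{\left(R,Q \right)} = -3 - 176 = -179$)
$- \frac{26598}{-32841} - \frac{6874}{N{\left(163,30 \right)}} = - \frac{26598}{-32841} - \frac{6874}{-179} = \left(-26598\right) \left(- \frac{1}{32841}\right) - - \frac{6874}{179} = \frac{8866}{10947} + \frac{6874}{179} = \frac{76836692}{1959513}$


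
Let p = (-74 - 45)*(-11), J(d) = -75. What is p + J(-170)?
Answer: 1234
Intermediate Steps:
p = 1309 (p = -119*(-11) = 1309)
p + J(-170) = 1309 - 75 = 1234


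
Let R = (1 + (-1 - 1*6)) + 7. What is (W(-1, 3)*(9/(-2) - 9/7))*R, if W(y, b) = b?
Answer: -243/14 ≈ -17.357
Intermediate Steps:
R = 1 (R = (1 + (-1 - 6)) + 7 = (1 - 7) + 7 = -6 + 7 = 1)
(W(-1, 3)*(9/(-2) - 9/7))*R = (3*(9/(-2) - 9/7))*1 = (3*(9*(-½) - 9*⅐))*1 = (3*(-9/2 - 9/7))*1 = (3*(-81/14))*1 = -243/14*1 = -243/14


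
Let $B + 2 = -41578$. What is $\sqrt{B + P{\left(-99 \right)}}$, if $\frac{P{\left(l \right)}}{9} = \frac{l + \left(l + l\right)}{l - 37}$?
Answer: $\frac{3 i \sqrt{21352782}}{68} \approx 203.86 i$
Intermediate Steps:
$P{\left(l \right)} = \frac{27 l}{-37 + l}$ ($P{\left(l \right)} = 9 \frac{l + \left(l + l\right)}{l - 37} = 9 \frac{l + 2 l}{-37 + l} = 9 \frac{3 l}{-37 + l} = \frac{27 l}{-37 + l}$)
$B = -41580$ ($B = -2 - 41578 = -41580$)
$\sqrt{B + P{\left(-99 \right)}} = \sqrt{-41580 + 27 \left(-99\right) \frac{1}{-37 - 99}} = \sqrt{-41580 + 27 \left(-99\right) \frac{1}{-136}} = \sqrt{-41580 + 27 \left(-99\right) \left(- \frac{1}{136}\right)} = \sqrt{-41580 + \frac{2673}{136}} = \sqrt{- \frac{5652207}{136}} = \frac{3 i \sqrt{21352782}}{68}$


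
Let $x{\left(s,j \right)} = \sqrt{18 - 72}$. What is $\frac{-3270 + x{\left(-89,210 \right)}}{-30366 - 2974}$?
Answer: $\frac{327}{3334} - \frac{3 i \sqrt{6}}{33340} \approx 0.09808 - 0.00022041 i$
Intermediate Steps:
$x{\left(s,j \right)} = 3 i \sqrt{6}$ ($x{\left(s,j \right)} = \sqrt{-54} = 3 i \sqrt{6}$)
$\frac{-3270 + x{\left(-89,210 \right)}}{-30366 - 2974} = \frac{-3270 + 3 i \sqrt{6}}{-30366 - 2974} = \frac{-3270 + 3 i \sqrt{6}}{-33340} = \left(-3270 + 3 i \sqrt{6}\right) \left(- \frac{1}{33340}\right) = \frac{327}{3334} - \frac{3 i \sqrt{6}}{33340}$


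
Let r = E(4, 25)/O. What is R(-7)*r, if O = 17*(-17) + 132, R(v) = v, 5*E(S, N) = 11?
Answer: 77/785 ≈ 0.098089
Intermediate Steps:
E(S, N) = 11/5 (E(S, N) = (⅕)*11 = 11/5)
O = -157 (O = -289 + 132 = -157)
r = -11/785 (r = (11/5)/(-157) = (11/5)*(-1/157) = -11/785 ≈ -0.014013)
R(-7)*r = -7*(-11/785) = 77/785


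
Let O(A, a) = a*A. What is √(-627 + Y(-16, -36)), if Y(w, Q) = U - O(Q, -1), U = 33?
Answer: 3*I*√70 ≈ 25.1*I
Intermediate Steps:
O(A, a) = A*a
Y(w, Q) = 33 + Q (Y(w, Q) = 33 - Q*(-1) = 33 - (-1)*Q = 33 + Q)
√(-627 + Y(-16, -36)) = √(-627 + (33 - 36)) = √(-627 - 3) = √(-630) = 3*I*√70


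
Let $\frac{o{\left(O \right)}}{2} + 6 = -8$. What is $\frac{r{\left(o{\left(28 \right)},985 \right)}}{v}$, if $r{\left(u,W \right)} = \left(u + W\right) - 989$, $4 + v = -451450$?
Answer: $\frac{16}{225727} \approx 7.0882 \cdot 10^{-5}$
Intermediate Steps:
$v = -451454$ ($v = -4 - 451450 = -451454$)
$o{\left(O \right)} = -28$ ($o{\left(O \right)} = -12 + 2 \left(-8\right) = -12 - 16 = -28$)
$r{\left(u,W \right)} = -989 + W + u$ ($r{\left(u,W \right)} = \left(W + u\right) - 989 = -989 + W + u$)
$\frac{r{\left(o{\left(28 \right)},985 \right)}}{v} = \frac{-989 + 985 - 28}{-451454} = \left(-32\right) \left(- \frac{1}{451454}\right) = \frac{16}{225727}$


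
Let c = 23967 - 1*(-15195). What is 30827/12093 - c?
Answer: -16329491/417 ≈ -39159.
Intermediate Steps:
c = 39162 (c = 23967 + 15195 = 39162)
30827/12093 - c = 30827/12093 - 1*39162 = 30827*(1/12093) - 39162 = 1063/417 - 39162 = -16329491/417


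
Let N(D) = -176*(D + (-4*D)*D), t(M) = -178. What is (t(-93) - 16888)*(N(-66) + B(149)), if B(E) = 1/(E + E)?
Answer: -7827453340693/149 ≈ -5.2533e+10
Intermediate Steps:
B(E) = 1/(2*E)
N(D) = -176*D + 704*D² (N(D) = -176*(D - 4*D²) = -176*D + 704*D²)
(t(-93) - 16888)*(N(-66) + B(149)) = (-178 - 16888)*(176*(-66)*(-1 + 4*(-66)) + (½)/149) = -17066*(176*(-66)*(-1 - 264) + (½)*(1/149)) = -17066*(176*(-66)*(-265) + 1/298) = -17066*(3078240 + 1/298) = -17066*917315521/298 = -7827453340693/149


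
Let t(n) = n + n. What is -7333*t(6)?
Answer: -87996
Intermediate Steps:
t(n) = 2*n
-7333*t(6) = -14666*6 = -7333*12 = -87996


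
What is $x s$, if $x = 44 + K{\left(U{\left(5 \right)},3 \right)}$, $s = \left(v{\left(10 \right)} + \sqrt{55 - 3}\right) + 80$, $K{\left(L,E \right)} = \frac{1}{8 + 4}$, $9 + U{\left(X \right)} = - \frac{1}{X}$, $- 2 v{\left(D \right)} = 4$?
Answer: $\frac{6877}{2} + \frac{529 \sqrt{13}}{6} \approx 3756.4$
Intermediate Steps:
$v{\left(D \right)} = -2$ ($v{\left(D \right)} = \left(- \frac{1}{2}\right) 4 = -2$)
$U{\left(X \right)} = -9 - \frac{1}{X}$
$K{\left(L,E \right)} = \frac{1}{12}$
$s = 78 + 2 \sqrt{13}$ ($s = \left(-2 + \sqrt{55 - 3}\right) + 80 = \left(-2 + \sqrt{52}\right) + 80 = \left(-2 + 2 \sqrt{13}\right) + 80 = 78 + 2 \sqrt{13} \approx 85.211$)
$x = \frac{529}{12}$ ($x = 44 + \frac{1}{12} = \frac{529}{12} \approx 44.083$)
$x s = \frac{529 \left(78 + 2 \sqrt{13}\right)}{12} = \frac{6877}{2} + \frac{529 \sqrt{13}}{6}$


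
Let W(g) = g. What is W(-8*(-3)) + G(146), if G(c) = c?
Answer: 170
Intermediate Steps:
W(-8*(-3)) + G(146) = -8*(-3) + 146 = 24 + 146 = 170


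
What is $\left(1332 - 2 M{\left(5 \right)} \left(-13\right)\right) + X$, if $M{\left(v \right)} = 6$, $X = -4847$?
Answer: $-3359$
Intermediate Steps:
$\left(1332 - 2 M{\left(5 \right)} \left(-13\right)\right) + X = \left(1332 - 2 \cdot 6 \left(-13\right)\right) - 4847 = \left(1332 - 12 \left(-13\right)\right) - 4847 = \left(1332 - -156\right) - 4847 = \left(1332 + 156\right) - 4847 = 1488 - 4847 = -3359$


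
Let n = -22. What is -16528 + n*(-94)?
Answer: -14460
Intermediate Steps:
-16528 + n*(-94) = -16528 - 22*(-94) = -16528 + 2068 = -14460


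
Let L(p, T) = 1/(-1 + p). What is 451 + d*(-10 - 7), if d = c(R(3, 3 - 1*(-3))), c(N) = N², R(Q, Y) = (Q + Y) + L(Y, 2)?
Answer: -24697/25 ≈ -987.88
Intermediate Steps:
R(Q, Y) = Q + Y + 1/(-1 + Y) (R(Q, Y) = (Q + Y) + 1/(-1 + Y) = Q + Y + 1/(-1 + Y))
d = 2116/25 (d = ((1 + (-1 + (3 - 1*(-3)))*(3 + (3 - 1*(-3))))/(-1 + (3 - 1*(-3))))² = ((1 + (-1 + (3 + 3))*(3 + (3 + 3)))/(-1 + (3 + 3)))² = ((1 + (-1 + 6)*(3 + 6))/(-1 + 6))² = ((1 + 5*9)/5)² = ((1 + 45)/5)² = ((⅕)*46)² = (46/5)² = 2116/25 ≈ 84.640)
451 + d*(-10 - 7) = 451 + 2116*(-10 - 7)/25 = 451 + (2116/25)*(-17) = 451 - 35972/25 = -24697/25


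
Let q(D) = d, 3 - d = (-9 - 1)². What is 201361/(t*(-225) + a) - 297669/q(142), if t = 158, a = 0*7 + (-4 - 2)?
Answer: 10564386947/3448932 ≈ 3063.1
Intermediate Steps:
a = -6 (a = 0 - 6 = -6)
d = -97 (d = 3 - (-9 - 1)² = 3 - 1*(-10)² = 3 - 1*100 = 3 - 100 = -97)
q(D) = -97
201361/(t*(-225) + a) - 297669/q(142) = 201361/(158*(-225) - 6) - 297669/(-97) = 201361/(-35550 - 6) - 297669*(-1/97) = 201361/(-35556) + 297669/97 = 201361*(-1/35556) + 297669/97 = -201361/35556 + 297669/97 = 10564386947/3448932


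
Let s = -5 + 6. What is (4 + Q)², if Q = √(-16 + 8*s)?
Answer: 8 + 16*I*√2 ≈ 8.0 + 22.627*I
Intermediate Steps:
s = 1
Q = 2*I*√2 (Q = √(-16 + 8*1) = √(-16 + 8) = √(-8) = 2*I*√2 ≈ 2.8284*I)
(4 + Q)² = (4 + 2*I*√2)²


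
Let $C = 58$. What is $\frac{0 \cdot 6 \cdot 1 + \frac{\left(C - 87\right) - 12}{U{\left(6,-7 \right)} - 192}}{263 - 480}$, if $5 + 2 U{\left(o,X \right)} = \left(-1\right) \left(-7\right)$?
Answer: $- \frac{41}{41447} \approx -0.00098922$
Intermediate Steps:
$U{\left(o,X \right)} = 1$ ($U{\left(o,X \right)} = - \frac{5}{2} + \frac{\left(-1\right) \left(-7\right)}{2} = - \frac{5}{2} + \frac{1}{2} \cdot 7 = - \frac{5}{2} + \frac{7}{2} = 1$)
$\frac{0 \cdot 6 \cdot 1 + \frac{\left(C - 87\right) - 12}{U{\left(6,-7 \right)} - 192}}{263 - 480} = \frac{0 \cdot 6 \cdot 1 + \frac{\left(58 - 87\right) - 12}{1 - 192}}{263 - 480} = \frac{0 \cdot 1 + \frac{-29 - 12}{-191}}{-217} = \left(0 - - \frac{41}{191}\right) \left(- \frac{1}{217}\right) = \left(0 + \frac{41}{191}\right) \left(- \frac{1}{217}\right) = \frac{41}{191} \left(- \frac{1}{217}\right) = - \frac{41}{41447}$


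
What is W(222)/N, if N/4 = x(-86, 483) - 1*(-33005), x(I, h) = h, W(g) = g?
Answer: 111/66976 ≈ 0.0016573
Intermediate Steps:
N = 133952 (N = 4*(483 - 1*(-33005)) = 4*(483 + 33005) = 4*33488 = 133952)
W(222)/N = 222/133952 = 222*(1/133952) = 111/66976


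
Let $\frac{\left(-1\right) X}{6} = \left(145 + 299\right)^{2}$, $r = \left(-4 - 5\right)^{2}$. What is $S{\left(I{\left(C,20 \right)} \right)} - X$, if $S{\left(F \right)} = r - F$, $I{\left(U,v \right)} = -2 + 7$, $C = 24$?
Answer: $1182892$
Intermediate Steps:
$I{\left(U,v \right)} = 5$
$r = 81$ ($r = \left(-9\right)^{2} = 81$)
$S{\left(F \right)} = 81 - F$
$X = -1182816$ ($X = - 6 \left(145 + 299\right)^{2} = - 6 \cdot 444^{2} = \left(-6\right) 197136 = -1182816$)
$S{\left(I{\left(C,20 \right)} \right)} - X = \left(81 - 5\right) - -1182816 = \left(81 - 5\right) + 1182816 = 76 + 1182816 = 1182892$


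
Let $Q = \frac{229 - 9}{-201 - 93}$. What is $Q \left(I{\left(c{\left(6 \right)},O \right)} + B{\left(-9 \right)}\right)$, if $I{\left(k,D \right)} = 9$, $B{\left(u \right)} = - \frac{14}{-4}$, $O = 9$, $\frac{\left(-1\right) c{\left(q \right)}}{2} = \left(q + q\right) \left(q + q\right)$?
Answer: $- \frac{1375}{147} \approx -9.3537$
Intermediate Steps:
$c{\left(q \right)} = - 8 q^{2}$ ($c{\left(q \right)} = - 2 \left(q + q\right) \left(q + q\right) = - 2 \cdot 2 q 2 q = - 2 \cdot 4 q^{2} = - 8 q^{2}$)
$B{\left(u \right)} = \frac{7}{2}$ ($B{\left(u \right)} = \left(-14\right) \left(- \frac{1}{4}\right) = \frac{7}{2}$)
$Q = - \frac{110}{147}$ ($Q = \frac{220}{-294} = 220 \left(- \frac{1}{294}\right) = - \frac{110}{147} \approx -0.7483$)
$Q \left(I{\left(c{\left(6 \right)},O \right)} + B{\left(-9 \right)}\right) = - \frac{110 \left(9 + \frac{7}{2}\right)}{147} = \left(- \frac{110}{147}\right) \frac{25}{2} = - \frac{1375}{147}$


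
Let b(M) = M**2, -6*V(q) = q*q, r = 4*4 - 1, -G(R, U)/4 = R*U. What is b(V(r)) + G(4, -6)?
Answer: 6009/4 ≈ 1502.3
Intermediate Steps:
G(R, U) = -4*R*U
r = 15 (r = 16 - 1 = 15)
V(q) = -q**2/6 (V(q) = -q*q/6 = -q**2/6)
b(V(r)) + G(4, -6) = (-1/6*15**2)**2 - 4*4*(-6) = (-1/6*225)**2 + 96 = (-75/2)**2 + 96 = 5625/4 + 96 = 6009/4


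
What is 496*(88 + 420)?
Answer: 251968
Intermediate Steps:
496*(88 + 420) = 496*508 = 251968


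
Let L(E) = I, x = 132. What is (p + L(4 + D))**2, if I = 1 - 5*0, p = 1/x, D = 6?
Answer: 17689/17424 ≈ 1.0152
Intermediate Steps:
p = 1/132 ≈ 0.0075758
I = 1 (I = 1 + 0 = 1)
L(E) = 1
(p + L(4 + D))**2 = (1/132 + 1)**2 = (133/132)**2 = 17689/17424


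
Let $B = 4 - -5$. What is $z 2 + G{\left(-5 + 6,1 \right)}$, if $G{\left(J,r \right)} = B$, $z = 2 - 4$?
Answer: $5$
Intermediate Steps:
$z = -2$
$B = 9$ ($B = 4 + 5 = 9$)
$G{\left(J,r \right)} = 9$
$z 2 + G{\left(-5 + 6,1 \right)} = \left(-2\right) 2 + 9 = -4 + 9 = 5$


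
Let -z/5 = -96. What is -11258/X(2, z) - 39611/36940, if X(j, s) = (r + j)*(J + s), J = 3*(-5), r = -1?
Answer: -86857927/3435420 ≈ -25.283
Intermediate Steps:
z = 480 (z = -5*(-96) = 480)
J = -15
X(j, s) = (-1 + j)*(-15 + s)
-11258/X(2, z) - 39611/36940 = -11258/(15 - 1*480 - 15*2 + 2*480) - 39611/36940 = -11258/(15 - 480 - 30 + 960) - 39611*1/36940 = -11258/465 - 39611/36940 = -86857927/3435420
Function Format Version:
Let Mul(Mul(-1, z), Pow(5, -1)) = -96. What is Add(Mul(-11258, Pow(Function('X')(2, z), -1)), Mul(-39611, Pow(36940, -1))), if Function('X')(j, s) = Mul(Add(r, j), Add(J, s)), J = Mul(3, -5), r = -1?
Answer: Rational(-86857927, 3435420) ≈ -25.283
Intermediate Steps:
z = 480 (z = Mul(-5, -96) = 480)
J = -15
Function('X')(j, s) = Mul(Add(-1, j), Add(-15, s))
Add(Mul(-11258, Pow(Function('X')(2, z), -1)), Mul(-39611, Pow(36940, -1))) = Add(Mul(-11258, Pow(Add(15, Mul(-1, 480), Mul(-15, 2), Mul(2, 480)), -1)), Mul(-39611, Pow(36940, -1))) = Add(Mul(-11258, Pow(Add(15, -480, -30, 960), -1)), Mul(-39611, Rational(1, 36940))) = Add(Mul(-11258, Pow(465, -1)), Rational(-39611, 36940)) = Add(Mul(-11258, Rational(1, 465)), Rational(-39611, 36940)) = Add(Rational(-11258, 465), Rational(-39611, 36940)) = Rational(-86857927, 3435420)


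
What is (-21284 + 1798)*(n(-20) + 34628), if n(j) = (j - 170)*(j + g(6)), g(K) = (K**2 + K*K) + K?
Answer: -460025488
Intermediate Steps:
g(K) = K + 2*K**2 (g(K) = (K**2 + K**2) + K = 2*K**2 + K = K + 2*K**2)
n(j) = (-170 + j)*(78 + j) (n(j) = (j - 170)*(j + 6*(1 + 2*6)) = (-170 + j)*(j + 6*(1 + 12)) = (-170 + j)*(j + 6*13) = (-170 + j)*(j + 78) = (-170 + j)*(78 + j))
(-21284 + 1798)*(n(-20) + 34628) = (-21284 + 1798)*((-13260 + (-20)**2 - 92*(-20)) + 34628) = -19486*((-13260 + 400 + 1840) + 34628) = -19486*(-11020 + 34628) = -19486*23608 = -460025488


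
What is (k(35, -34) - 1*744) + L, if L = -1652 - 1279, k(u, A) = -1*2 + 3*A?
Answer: -3779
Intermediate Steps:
k(u, A) = -2 + 3*A
L = -2931
(k(35, -34) - 1*744) + L = ((-2 + 3*(-34)) - 1*744) - 2931 = ((-2 - 102) - 744) - 2931 = (-104 - 744) - 2931 = -848 - 2931 = -3779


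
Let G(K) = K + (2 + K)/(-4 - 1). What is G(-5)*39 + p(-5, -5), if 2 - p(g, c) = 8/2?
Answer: -868/5 ≈ -173.60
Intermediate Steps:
p(g, c) = -2 (p(g, c) = 2 - 8/2 = 2 - 1*4 = 2 - 4 = -2)
G(K) = -2/5 + 4*K/5 (G(K) = K + (2 + K)/(-5) = K + (2 + K)*(-1/5) = K + (-2/5 - K/5) = -2/5 + 4*K/5)
G(-5)*39 + p(-5, -5) = (-2/5 + (4/5)*(-5))*39 - 2 = (-2/5 - 4)*39 - 2 = -22/5*39 - 2 = -858/5 - 2 = -868/5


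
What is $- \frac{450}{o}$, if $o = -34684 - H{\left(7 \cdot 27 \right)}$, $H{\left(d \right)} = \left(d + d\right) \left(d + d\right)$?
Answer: $\frac{225}{88784} \approx 0.0025342$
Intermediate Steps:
$H{\left(d \right)} = 4 d^{2}$ ($H{\left(d \right)} = 2 d 2 d = 4 d^{2}$)
$o = -177568$ ($o = -34684 - 4 \left(7 \cdot 27\right)^{2} = -34684 - 4 \cdot 189^{2} = -34684 - 4 \cdot 35721 = -34684 - 142884 = -177568$)
$- \frac{450}{o} = - \frac{450}{-177568} = \left(-450\right) \left(- \frac{1}{177568}\right) = \frac{225}{88784}$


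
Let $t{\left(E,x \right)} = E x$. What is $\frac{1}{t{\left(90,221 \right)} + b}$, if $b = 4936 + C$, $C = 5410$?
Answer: $\frac{1}{30236} \approx 3.3073 \cdot 10^{-5}$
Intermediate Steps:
$b = 10346$ ($b = 4936 + 5410 = 10346$)
$\frac{1}{t{\left(90,221 \right)} + b} = \frac{1}{90 \cdot 221 + 10346} = \frac{1}{19890 + 10346} = \frac{1}{30236}$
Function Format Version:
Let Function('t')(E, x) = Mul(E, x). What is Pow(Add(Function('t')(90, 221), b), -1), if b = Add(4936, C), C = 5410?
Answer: Rational(1, 30236) ≈ 3.3073e-5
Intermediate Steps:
b = 10346 (b = Add(4936, 5410) = 10346)
Pow(Add(Function('t')(90, 221), b), -1) = Pow(Add(Mul(90, 221), 10346), -1) = Pow(Add(19890, 10346), -1) = Pow(30236, -1) = Rational(1, 30236)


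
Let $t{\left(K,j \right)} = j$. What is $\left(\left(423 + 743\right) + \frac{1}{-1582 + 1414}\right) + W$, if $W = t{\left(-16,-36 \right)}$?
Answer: $\frac{189839}{168} \approx 1130.0$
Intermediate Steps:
$W = -36$
$\left(\left(423 + 743\right) + \frac{1}{-1582 + 1414}\right) + W = \left(\left(423 + 743\right) + \frac{1}{-1582 + 1414}\right) - 36 = \left(1166 + \frac{1}{-168}\right) - 36 = \left(1166 - \frac{1}{168}\right) - 36 = \frac{195887}{168} - 36 = \frac{189839}{168}$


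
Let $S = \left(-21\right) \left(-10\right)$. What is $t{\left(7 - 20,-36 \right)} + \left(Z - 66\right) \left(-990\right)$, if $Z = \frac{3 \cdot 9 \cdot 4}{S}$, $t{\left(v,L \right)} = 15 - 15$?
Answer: $\frac{453816}{7} \approx 64831.0$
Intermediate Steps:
$t{\left(v,L \right)} = 0$
$S = 210$
$Z = \frac{18}{35}$ ($Z = \frac{3 \cdot 9 \cdot 4}{210} = 27 \cdot 4 \cdot \frac{1}{210} = 108 \cdot \frac{1}{210} = \frac{18}{35} \approx 0.51429$)
$t{\left(7 - 20,-36 \right)} + \left(Z - 66\right) \left(-990\right) = 0 + \left(\frac{18}{35} - 66\right) \left(-990\right) = 0 - - \frac{453816}{7} = 0 + \frac{453816}{7} = \frac{453816}{7}$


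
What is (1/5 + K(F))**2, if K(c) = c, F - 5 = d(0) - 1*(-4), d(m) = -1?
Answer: 1681/25 ≈ 67.240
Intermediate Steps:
F = 8 (F = 5 + (-1 - 1*(-4)) = 5 + (-1 + 4) = 5 + 3 = 8)
(1/5 + K(F))**2 = (1/5 + 8)**2 = (41/5)**2 = 1681/25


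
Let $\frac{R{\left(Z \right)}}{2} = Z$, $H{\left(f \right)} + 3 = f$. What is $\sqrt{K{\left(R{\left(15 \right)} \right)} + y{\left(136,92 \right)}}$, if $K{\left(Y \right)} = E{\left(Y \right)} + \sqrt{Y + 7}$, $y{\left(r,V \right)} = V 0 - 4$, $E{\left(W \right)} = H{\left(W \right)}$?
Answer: $\sqrt{23 + \sqrt{37}} \approx 5.3928$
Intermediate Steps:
$H{\left(f \right)} = -3 + f$
$E{\left(W \right)} = -3 + W$
$R{\left(Z \right)} = 2 Z$
$y{\left(r,V \right)} = -4$ ($y{\left(r,V \right)} = 0 - 4 = -4$)
$K{\left(Y \right)} = -3 + Y + \sqrt{7 + Y}$ ($K{\left(Y \right)} = \left(-3 + Y\right) + \sqrt{Y + 7} = \left(-3 + Y\right) + \sqrt{7 + Y} = -3 + Y + \sqrt{7 + Y}$)
$\sqrt{K{\left(R{\left(15 \right)} \right)} + y{\left(136,92 \right)}} = \sqrt{\left(-3 + 2 \cdot 15 + \sqrt{7 + 2 \cdot 15}\right) - 4} = \sqrt{\left(-3 + 30 + \sqrt{7 + 30}\right) - 4} = \sqrt{\left(-3 + 30 + \sqrt{37}\right) - 4} = \sqrt{\left(27 + \sqrt{37}\right) - 4} = \sqrt{23 + \sqrt{37}}$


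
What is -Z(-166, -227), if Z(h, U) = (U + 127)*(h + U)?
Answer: -39300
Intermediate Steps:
Z(h, U) = (127 + U)*(U + h)
-Z(-166, -227) = -((-227)² + 127*(-227) + 127*(-166) - 227*(-166)) = -(51529 - 28829 - 21082 + 37682) = -1*39300 = -39300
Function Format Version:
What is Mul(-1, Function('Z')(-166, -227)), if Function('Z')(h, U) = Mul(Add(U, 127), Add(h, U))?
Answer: -39300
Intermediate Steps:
Function('Z')(h, U) = Mul(Add(127, U), Add(U, h))
Mul(-1, Function('Z')(-166, -227)) = Mul(-1, Add(Pow(-227, 2), Mul(127, -227), Mul(127, -166), Mul(-227, -166))) = Mul(-1, Add(51529, -28829, -21082, 37682)) = Mul(-1, 39300) = -39300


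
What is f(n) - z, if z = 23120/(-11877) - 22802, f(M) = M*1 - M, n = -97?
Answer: 270842474/11877 ≈ 22804.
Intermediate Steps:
f(M) = 0 (f(M) = M - M = 0)
z = -270842474/11877 (z = 23120*(-1/11877) - 22802 = -23120/11877 - 22802 = -270842474/11877 ≈ -22804.)
f(n) - z = 0 - 1*(-270842474/11877) = 0 + 270842474/11877 = 270842474/11877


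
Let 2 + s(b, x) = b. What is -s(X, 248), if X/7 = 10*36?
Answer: -2518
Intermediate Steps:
X = 2520 (X = 7*(10*36) = 7*360 = 2520)
s(b, x) = -2 + b
-s(X, 248) = -(-2 + 2520) = -1*2518 = -2518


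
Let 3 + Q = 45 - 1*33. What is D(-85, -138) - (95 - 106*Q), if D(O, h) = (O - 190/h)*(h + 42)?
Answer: 204397/23 ≈ 8886.8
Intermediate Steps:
D(O, h) = (42 + h)*(O - 190/h) (D(O, h) = (O - 190/h)*(42 + h) = (42 + h)*(O - 190/h))
Q = 9 (Q = -3 + (45 - 1*33) = -3 + (45 - 33) = -3 + 12 = 9)
D(-85, -138) - (95 - 106*Q) = (-190 - 7980/(-138) + 42*(-85) - 85*(-138)) - (95 - 106*9) = (-190 - 7980*(-1/138) - 3570 + 11730) - (95 - 954) = (-190 + 1330/23 - 3570 + 11730) - 1*(-859) = 184640/23 + 859 = 204397/23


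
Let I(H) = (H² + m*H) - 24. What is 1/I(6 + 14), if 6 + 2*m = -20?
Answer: 1/116 ≈ 0.0086207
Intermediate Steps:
m = -13 (m = -3 + (½)*(-20) = -3 - 10 = -13)
I(H) = -24 + H² - 13*H (I(H) = (H² - 13*H) - 24 = -24 + H² - 13*H)
1/I(6 + 14) = 1/(-24 + (6 + 14)² - 13*(6 + 14)) = 1/(-24 + 20² - 13*20) = 1/(-24 + 400 - 260) = 1/116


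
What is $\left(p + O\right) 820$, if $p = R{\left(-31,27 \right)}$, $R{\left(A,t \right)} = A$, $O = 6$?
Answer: $-20500$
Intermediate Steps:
$p = -31$
$\left(p + O\right) 820 = \left(-31 + 6\right) 820 = \left(-25\right) 820 = -20500$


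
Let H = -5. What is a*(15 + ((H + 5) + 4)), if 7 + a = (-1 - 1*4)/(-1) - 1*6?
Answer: -152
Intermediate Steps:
a = -8 (a = -7 + ((-1 - 1*4)/(-1) - 1*6) = -7 + ((-1 - 4)*(-1) - 6) = -7 + (-5*(-1) - 6) = -7 + (5 - 6) = -7 - 1 = -8)
a*(15 + ((H + 5) + 4)) = -8*(15 + ((-5 + 5) + 4)) = -8*(15 + (0 + 4)) = -8*(15 + 4) = -8*19 = -152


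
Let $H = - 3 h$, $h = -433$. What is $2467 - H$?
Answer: $1168$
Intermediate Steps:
$H = 1299$ ($H = \left(-3\right) \left(-433\right) = 1299$)
$2467 - H = 2467 - 1299 = 1168$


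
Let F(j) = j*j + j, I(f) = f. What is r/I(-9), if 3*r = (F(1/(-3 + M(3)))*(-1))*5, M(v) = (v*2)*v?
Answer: 16/1215 ≈ 0.013169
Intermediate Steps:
M(v) = 2*v**2 (M(v) = (2*v)*v = 2*v**2)
F(j) = j + j**2 (F(j) = j**2 + j = j + j**2)
r = -16/135 (r = ((((1 + 1/(-3 + 2*3**2))/(-3 + 2*3**2))*(-1))*5)/3 = ((((1 + 1/(-3 + 2*9))/(-3 + 2*9))*(-1))*5)/3 = ((((1 + 1/(-3 + 18))/(-3 + 18))*(-1))*5)/3 = ((((1 + 1/15)/15)*(-1))*5)/3 = ((((1/15)*(16/15))*(-1))*5)/3 = (((16/225)*(-1))*5)/3 = (-16/225*5)/3 = (1/3)*(-16/45) = -16/135 ≈ -0.11852)
r/I(-9) = -16/135/(-9) = -16/135*(-1/9) = 16/1215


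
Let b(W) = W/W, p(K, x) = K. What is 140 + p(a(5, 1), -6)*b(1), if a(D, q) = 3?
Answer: 143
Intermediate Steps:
b(W) = 1
140 + p(a(5, 1), -6)*b(1) = 140 + 3*1 = 140 + 3 = 143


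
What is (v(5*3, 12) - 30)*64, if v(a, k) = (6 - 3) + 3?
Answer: -1536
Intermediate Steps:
v(a, k) = 6 (v(a, k) = 3 + 3 = 6)
(v(5*3, 12) - 30)*64 = (6 - 30)*64 = -24*64 = -1536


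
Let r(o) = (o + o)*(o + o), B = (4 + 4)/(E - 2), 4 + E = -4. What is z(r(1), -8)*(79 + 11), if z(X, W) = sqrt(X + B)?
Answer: 72*sqrt(5) ≈ 161.00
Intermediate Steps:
E = -8 (E = -4 - 4 = -8)
B = -4/5 (B = (4 + 4)/(-8 - 2) = 8/(-10) = 8*(-1/10) = -4/5 ≈ -0.80000)
r(o) = 4*o**2 (r(o) = (2*o)*(2*o) = 4*o**2)
z(X, W) = sqrt(-4/5 + X) (z(X, W) = sqrt(X - 4/5) = sqrt(-4/5 + X))
z(r(1), -8)*(79 + 11) = (sqrt(-20 + 25*(4*1**2))/5)*(79 + 11) = (sqrt(-20 + 25*(4*1))/5)*90 = (sqrt(-20 + 25*4)/5)*90 = (sqrt(-20 + 100)/5)*90 = (sqrt(80)/5)*90 = ((4*sqrt(5))/5)*90 = (4*sqrt(5)/5)*90 = 72*sqrt(5)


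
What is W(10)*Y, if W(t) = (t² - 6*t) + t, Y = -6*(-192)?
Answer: 57600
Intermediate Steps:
Y = 1152
W(t) = t² - 5*t
W(10)*Y = (10*(-5 + 10))*1152 = (10*5)*1152 = 50*1152 = 57600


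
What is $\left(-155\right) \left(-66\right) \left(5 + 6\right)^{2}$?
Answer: $1237830$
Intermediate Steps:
$\left(-155\right) \left(-66\right) \left(5 + 6\right)^{2} = 10230 \cdot 11^{2} = 10230 \cdot 121 = 1237830$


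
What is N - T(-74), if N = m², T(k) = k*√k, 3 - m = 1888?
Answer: 3553225 + 74*I*√74 ≈ 3.5532e+6 + 636.57*I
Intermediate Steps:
m = -1885 (m = 3 - 1*1888 = 3 - 1888 = -1885)
T(k) = k^(3/2)
N = 3553225 (N = (-1885)² = 3553225)
N - T(-74) = 3553225 - (-74)^(3/2) = 3553225 - (-74)*I*√74 = 3553225 + 74*I*√74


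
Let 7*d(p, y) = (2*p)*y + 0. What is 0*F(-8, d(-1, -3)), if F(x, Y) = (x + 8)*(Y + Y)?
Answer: 0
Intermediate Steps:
d(p, y) = 2*p*y/7 (d(p, y) = ((2*p)*y + 0)/7 = (2*p*y + 0)/7 = (2*p*y)/7 = 2*p*y/7)
F(x, Y) = 2*Y*(8 + x) (F(x, Y) = (8 + x)*(2*Y) = 2*Y*(8 + x))
0*F(-8, d(-1, -3)) = 0*(2*((2/7)*(-1)*(-3))*(8 - 8)) = 0*(2*(6/7)*0) = 0*0 = 0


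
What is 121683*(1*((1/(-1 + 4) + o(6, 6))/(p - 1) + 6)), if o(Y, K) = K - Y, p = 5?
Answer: 2960953/4 ≈ 7.4024e+5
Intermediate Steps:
121683*(1*((1/(-1 + 4) + o(6, 6))/(p - 1) + 6)) = 121683*(1*((1/(-1 + 4) + (6 - 1*6))/(5 - 1) + 6)) = 121683*(1*((1/3 + (6 - 6))/4 + 6)) = 121683*(1*((1/3 + 0)*(1/4) + 6)) = 121683*(1*((1/3)*(1/4) + 6)) = 121683*(1*(1/12 + 6)) = 121683*(1*(73/12)) = 121683*(73/12) = 2960953/4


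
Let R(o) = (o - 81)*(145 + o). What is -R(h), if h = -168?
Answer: -5727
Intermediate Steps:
R(o) = (-81 + o)*(145 + o)
-R(h) = -(-11745 + (-168)**2 + 64*(-168)) = -(-11745 + 28224 - 10752) = -1*5727 = -5727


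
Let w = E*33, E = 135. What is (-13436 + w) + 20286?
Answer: 11305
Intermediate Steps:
w = 4455 (w = 135*33 = 4455)
(-13436 + w) + 20286 = (-13436 + 4455) + 20286 = -8981 + 20286 = 11305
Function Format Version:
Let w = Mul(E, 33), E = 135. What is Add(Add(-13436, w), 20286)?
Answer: 11305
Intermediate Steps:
w = 4455 (w = Mul(135, 33) = 4455)
Add(Add(-13436, w), 20286) = Add(Add(-13436, 4455), 20286) = Add(-8981, 20286) = 11305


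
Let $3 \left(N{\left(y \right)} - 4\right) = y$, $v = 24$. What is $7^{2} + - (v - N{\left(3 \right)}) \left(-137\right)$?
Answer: $2652$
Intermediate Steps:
$N{\left(y \right)} = 4 + \frac{y}{3}$
$7^{2} + - (v - N{\left(3 \right)}) \left(-137\right) = 7^{2} + - (24 - \left(4 + \frac{1}{3} \cdot 3\right)) \left(-137\right) = 49 + - (24 - \left(4 + 1\right)) \left(-137\right) = 49 + - (24 - 5) \left(-137\right) = 49 + \left(-1\right) 19 \left(-137\right) = 49 - -2603 = 49 + 2603 = 2652$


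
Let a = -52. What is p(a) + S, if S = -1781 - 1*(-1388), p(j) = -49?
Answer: -442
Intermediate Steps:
S = -393 (S = -1781 + 1388 = -393)
p(a) + S = -49 - 393 = -442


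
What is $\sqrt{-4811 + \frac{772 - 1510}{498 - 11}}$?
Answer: $\frac{i \sqrt{1141379465}}{487} \approx 69.372 i$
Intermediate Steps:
$\sqrt{-4811 + \frac{772 - 1510}{498 - 11}} = \sqrt{-4811 - \frac{738}{487}} = \sqrt{- \frac{2343695}{487}} = \frac{i \sqrt{1141379465}}{487}$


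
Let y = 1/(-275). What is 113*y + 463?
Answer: 127212/275 ≈ 462.59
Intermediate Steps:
y = -1/275 ≈ -0.0036364
113*y + 463 = 113*(-1/275) + 463 = -113/275 + 463 = 127212/275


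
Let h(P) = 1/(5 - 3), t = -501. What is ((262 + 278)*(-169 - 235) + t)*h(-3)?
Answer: -218661/2 ≈ -1.0933e+5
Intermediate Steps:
h(P) = ½ (h(P) = 1/2 = ½)
((262 + 278)*(-169 - 235) + t)*h(-3) = ((262 + 278)*(-169 - 235) - 501)*(½) = (540*(-404) - 501)*(½) = (-218160 - 501)*(½) = -218661*½ = -218661/2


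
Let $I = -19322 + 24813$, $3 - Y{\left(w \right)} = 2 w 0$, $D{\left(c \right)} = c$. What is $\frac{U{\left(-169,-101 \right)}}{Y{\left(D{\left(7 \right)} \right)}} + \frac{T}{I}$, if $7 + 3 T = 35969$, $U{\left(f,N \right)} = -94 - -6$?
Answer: $- \frac{149082}{5491} \approx -27.15$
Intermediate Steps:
$U{\left(f,N \right)} = -88$ ($U{\left(f,N \right)} = -94 + 6 = -88$)
$Y{\left(w \right)} = 3$ ($Y{\left(w \right)} = 3 - 2 w 0 = 3 - 0 = 3 + 0 = 3$)
$I = 5491$
$T = \frac{35962}{3}$ ($T = - \frac{7}{3} + \frac{1}{3} \cdot 35969 = - \frac{7}{3} + \frac{35969}{3} = \frac{35962}{3} \approx 11987.0$)
$\frac{U{\left(-169,-101 \right)}}{Y{\left(D{\left(7 \right)} \right)}} + \frac{T}{I} = - \frac{88}{3} + \frac{35962}{3 \cdot 5491} = \left(-88\right) \frac{1}{3} + \frac{35962}{3} \cdot \frac{1}{5491} = - \frac{88}{3} + \frac{35962}{16473} = - \frac{149082}{5491}$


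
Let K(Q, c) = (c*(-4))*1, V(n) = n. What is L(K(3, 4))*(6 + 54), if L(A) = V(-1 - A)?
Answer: 900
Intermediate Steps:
K(Q, c) = -4*c (K(Q, c) = -4*c*1 = -4*c)
L(A) = -1 - A
L(K(3, 4))*(6 + 54) = (-1 - (-4)*4)*(6 + 54) = (-1 - 1*(-16))*60 = (-1 + 16)*60 = 15*60 = 900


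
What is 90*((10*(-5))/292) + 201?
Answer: 13548/73 ≈ 185.59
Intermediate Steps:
90*((10*(-5))/292) + 201 = 90*(-50*1/292) + 201 = 90*(-25/146) + 201 = -1125/73 + 201 = 13548/73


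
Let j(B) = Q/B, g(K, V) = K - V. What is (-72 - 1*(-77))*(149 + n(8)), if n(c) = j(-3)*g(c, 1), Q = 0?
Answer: 745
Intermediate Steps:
j(B) = 0 (j(B) = 0/B = 0)
n(c) = 0 (n(c) = 0*(c - 1*1) = 0*(c - 1) = 0*(-1 + c) = 0)
(-72 - 1*(-77))*(149 + n(8)) = (-72 - 1*(-77))*(149 + 0) = (-72 + 77)*149 = 5*149 = 745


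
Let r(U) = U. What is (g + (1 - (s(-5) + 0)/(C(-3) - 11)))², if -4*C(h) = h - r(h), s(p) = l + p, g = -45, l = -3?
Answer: 242064/121 ≈ 2000.5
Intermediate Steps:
s(p) = -3 + p
C(h) = 0 (C(h) = -(h - h)/4 = -¼*0 = 0)
(g + (1 - (s(-5) + 0)/(C(-3) - 11)))² = (-45 + (1 - ((-3 - 5) + 0)/(0 - 11)))² = (-45 + (1 - (-8 + 0)/(-11)))² = (-45 + (1 - (-8)*(-1)/11))² = (-45 + (1 - 1*8/11))² = (-45 + (1 - 8/11))² = (-45 + 3/11)² = (-492/11)² = 242064/121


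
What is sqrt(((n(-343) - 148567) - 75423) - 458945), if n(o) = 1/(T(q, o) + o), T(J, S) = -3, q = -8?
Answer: I*sqrt(81758246806)/346 ≈ 826.4*I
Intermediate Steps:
n(o) = 1/(-3 + o)
sqrt(((n(-343) - 148567) - 75423) - 458945) = sqrt(((1/(-3 - 343) - 148567) - 75423) - 458945) = sqrt(((1/(-346) - 148567) - 75423) - 458945) = sqrt(((-1/346 - 148567) - 75423) - 458945) = sqrt((-51404183/346 - 75423) - 458945) = sqrt(-77500541/346 - 458945) = sqrt(-236295511/346) = I*sqrt(81758246806)/346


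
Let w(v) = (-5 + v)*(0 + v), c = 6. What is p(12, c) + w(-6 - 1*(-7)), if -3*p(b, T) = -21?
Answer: 3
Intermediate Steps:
p(b, T) = 7 (p(b, T) = -1/3*(-21) = 7)
w(v) = v*(-5 + v) (w(v) = (-5 + v)*v = v*(-5 + v))
p(12, c) + w(-6 - 1*(-7)) = 7 + (-6 - 1*(-7))*(-5 + (-6 - 1*(-7))) = 7 + (-6 + 7)*(-5 + (-6 + 7)) = 7 + 1*(-5 + 1) = 7 + 1*(-4) = 7 - 4 = 3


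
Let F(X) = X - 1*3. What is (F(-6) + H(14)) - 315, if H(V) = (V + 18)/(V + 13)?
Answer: -8716/27 ≈ -322.81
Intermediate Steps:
H(V) = (18 + V)/(13 + V)
F(X) = -3 + X (F(X) = X - 3 = -3 + X)
(F(-6) + H(14)) - 315 = ((-3 - 6) + (18 + 14)/(13 + 14)) - 315 = (-9 + 32/27) - 315 = -211/27 - 315 = -8716/27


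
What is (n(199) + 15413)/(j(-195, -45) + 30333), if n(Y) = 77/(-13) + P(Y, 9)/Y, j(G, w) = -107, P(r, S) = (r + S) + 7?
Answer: 2344759/4599686 ≈ 0.50976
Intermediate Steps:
P(r, S) = 7 + S + r (P(r, S) = (S + r) + 7 = 7 + S + r)
n(Y) = -77/13 + (16 + Y)/Y (n(Y) = 77/(-13) + (7 + 9 + Y)/Y = 77*(-1/13) + (16 + Y)/Y = -77/13 + (16 + Y)/Y)
(n(199) + 15413)/(j(-195, -45) + 30333) = ((-64/13 + 16/199) + 15413)/(-107 + 30333) = ((-64/13 + 16*(1/199)) + 15413)/30226 = ((-64/13 + 16/199) + 15413)*(1/30226) = (-12528/2587 + 15413)*(1/30226) = (39860903/2587)*(1/30226) = 2344759/4599686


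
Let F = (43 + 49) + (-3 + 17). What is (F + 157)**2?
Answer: 69169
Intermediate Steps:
F = 106 (F = 92 + 14 = 106)
(F + 157)**2 = (106 + 157)**2 = 263**2 = 69169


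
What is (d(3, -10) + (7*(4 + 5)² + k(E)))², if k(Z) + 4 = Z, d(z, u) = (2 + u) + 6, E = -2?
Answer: 312481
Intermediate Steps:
d(z, u) = 8 + u
k(Z) = -4 + Z
(d(3, -10) + (7*(4 + 5)² + k(E)))² = ((8 - 10) + (7*(4 + 5)² + (-4 - 2)))² = (-2 + (7*9² - 6))² = (-2 + (7*81 - 6))² = (-2 + (567 - 6))² = (-2 + 561)² = 559² = 312481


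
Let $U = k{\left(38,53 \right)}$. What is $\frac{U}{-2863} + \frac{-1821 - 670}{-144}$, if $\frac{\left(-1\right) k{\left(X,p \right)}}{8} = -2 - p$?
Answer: $\frac{7068373}{412272} \approx 17.145$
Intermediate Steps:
$k{\left(X,p \right)} = 16 + 8 p$ ($k{\left(X,p \right)} = - 8 \left(-2 - p\right) = 16 + 8 p$)
$U = 440$ ($U = 16 + 8 \cdot 53 = 16 + 424 = 440$)
$\frac{U}{-2863} + \frac{-1821 - 670}{-144} = \frac{440}{-2863} + \frac{-1821 - 670}{-144} = 440 \left(- \frac{1}{2863}\right) - - \frac{2491}{144} = - \frac{440}{2863} + \frac{2491}{144} = \frac{7068373}{412272}$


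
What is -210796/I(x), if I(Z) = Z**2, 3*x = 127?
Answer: -1897164/16129 ≈ -117.62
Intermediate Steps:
x = 127/3 (x = (1/3)*127 = 127/3 ≈ 42.333)
-210796/I(x) = -210796/((127/3)**2) = -210796/16129/9 = -210796*9/16129 = -1897164/16129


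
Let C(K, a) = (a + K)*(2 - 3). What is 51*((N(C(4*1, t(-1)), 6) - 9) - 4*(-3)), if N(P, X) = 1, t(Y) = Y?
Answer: 204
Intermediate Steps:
C(K, a) = -K - a (C(K, a) = (K + a)*(-1) = -K - a)
51*((N(C(4*1, t(-1)), 6) - 9) - 4*(-3)) = 51*((1 - 9) - 4*(-3)) = 51*(-8 + 12) = 51*4 = 204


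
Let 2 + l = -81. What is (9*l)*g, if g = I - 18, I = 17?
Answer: 747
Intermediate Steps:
l = -83 (l = -2 - 81 = -83)
g = -1 (g = 17 - 18 = -1)
(9*l)*g = (9*(-83))*(-1) = -747*(-1) = 747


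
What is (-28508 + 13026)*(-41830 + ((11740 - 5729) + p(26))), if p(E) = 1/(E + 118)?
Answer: 39927574835/72 ≈ 5.5455e+8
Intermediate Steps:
p(E) = 1/(118 + E)
(-28508 + 13026)*(-41830 + ((11740 - 5729) + p(26))) = (-28508 + 13026)*(-41830 + ((11740 - 5729) + 1/(118 + 26))) = -15482*(-41830 + (6011 + 1/144)) = -15482*(-41830 + 865585/144) = -15482*(-5157935/144) = 39927574835/72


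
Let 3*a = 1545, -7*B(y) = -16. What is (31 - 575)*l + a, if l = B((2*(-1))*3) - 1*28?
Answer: 101525/7 ≈ 14504.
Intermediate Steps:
B(y) = 16/7 (B(y) = -1/7*(-16) = 16/7)
l = -180/7 (l = 16/7 - 1*28 = 16/7 - 28 = -180/7 ≈ -25.714)
a = 515 (a = (1/3)*1545 = 515)
(31 - 575)*l + a = (31 - 575)*(-180/7) + 515 = -544*(-180/7) + 515 = 97920/7 + 515 = 101525/7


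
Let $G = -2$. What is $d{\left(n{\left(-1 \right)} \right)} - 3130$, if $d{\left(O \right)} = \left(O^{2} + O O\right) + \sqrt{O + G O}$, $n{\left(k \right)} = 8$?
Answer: $-3002 + 2 i \sqrt{2} \approx -3002.0 + 2.8284 i$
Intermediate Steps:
$d{\left(O \right)} = \sqrt{- O} + 2 O^{2}$ ($d{\left(O \right)} = \left(O^{2} + O O\right) + \sqrt{O - 2 O} = \left(O^{2} + O^{2}\right) + \sqrt{- O} = 2 O^{2} + \sqrt{- O} = \sqrt{- O} + 2 O^{2}$)
$d{\left(n{\left(-1 \right)} \right)} - 3130 = \left(\sqrt{\left(-1\right) 8} + 2 \cdot 8^{2}\right) - 3130 = \left(\sqrt{-8} + 2 \cdot 64\right) - 3130 = \left(2 i \sqrt{2} + 128\right) - 3130 = \left(128 + 2 i \sqrt{2}\right) - 3130 = -3002 + 2 i \sqrt{2}$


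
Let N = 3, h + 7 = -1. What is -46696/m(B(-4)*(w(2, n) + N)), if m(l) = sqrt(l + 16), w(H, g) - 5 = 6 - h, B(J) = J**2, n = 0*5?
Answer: -11674*sqrt(23)/23 ≈ -2434.2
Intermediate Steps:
n = 0
h = -8 (h = -7 - 1 = -8)
w(H, g) = 19 (w(H, g) = 5 + (6 - 1*(-8)) = 5 + (6 + 8) = 5 + 14 = 19)
m(l) = sqrt(16 + l)
-46696/m(B(-4)*(w(2, n) + N)) = -46696/sqrt(16 + (-4)**2*(19 + 3)) = -46696/sqrt(16 + 16*22) = -46696/sqrt(16 + 352) = -46696*sqrt(23)/92 = -11674*sqrt(23)/23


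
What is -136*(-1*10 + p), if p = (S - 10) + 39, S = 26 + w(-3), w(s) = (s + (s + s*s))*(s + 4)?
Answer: -6528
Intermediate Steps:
w(s) = (4 + s)*(s**2 + 2*s) (w(s) = (s + (s + s**2))*(4 + s) = (s**2 + 2*s)*(4 + s) = (4 + s)*(s**2 + 2*s))
S = 29 (S = 26 - 3*(8 + (-3)**2 + 6*(-3)) = 26 - 3*(8 + 9 - 18) = 26 - 3*(-1) = 26 + 3 = 29)
p = 58 (p = (29 - 10) + 39 = 19 + 39 = 58)
-136*(-1*10 + p) = -136*(-1*10 + 58) = -136*(-10 + 58) = -136*48 = -6528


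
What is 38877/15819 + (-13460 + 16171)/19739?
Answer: 270092804/104083747 ≈ 2.5950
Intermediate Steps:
38877/15819 + (-13460 + 16171)/19739 = 38877*(1/15819) + 2711*(1/19739) = 12959/5273 + 2711/19739 = 270092804/104083747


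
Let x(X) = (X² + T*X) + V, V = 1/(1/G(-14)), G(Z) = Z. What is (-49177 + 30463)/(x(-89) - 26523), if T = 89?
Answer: 18714/26537 ≈ 0.70520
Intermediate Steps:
V = -14 (V = 1/(1/(-14)) = 1/(-1/14) = -14)
x(X) = -14 + X² + 89*X (x(X) = (X² + 89*X) - 14 = -14 + X² + 89*X)
(-49177 + 30463)/(x(-89) - 26523) = (-49177 + 30463)/((-14 + (-89)² + 89*(-89)) - 26523) = -18714/((-14 + 7921 - 7921) - 26523) = -18714/(-14 - 26523) = -18714/(-26537) = -18714*(-1/26537) = 18714/26537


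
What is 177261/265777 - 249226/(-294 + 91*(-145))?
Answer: 68629612231/3585065953 ≈ 19.143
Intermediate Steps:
177261/265777 - 249226/(-294 + 91*(-145)) = 177261*(1/265777) - 249226/(-294 - 13195) = 177261/265777 - 249226/(-13489) = 177261/265777 - 249226*(-1/13489) = 177261/265777 + 249226/13489 = 68629612231/3585065953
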